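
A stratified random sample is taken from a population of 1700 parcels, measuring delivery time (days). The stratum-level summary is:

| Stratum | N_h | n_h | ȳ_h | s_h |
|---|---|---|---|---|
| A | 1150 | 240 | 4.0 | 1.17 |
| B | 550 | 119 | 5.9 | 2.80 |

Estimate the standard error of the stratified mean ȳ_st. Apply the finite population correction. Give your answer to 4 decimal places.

SE(ȳ_st) ≈ 0.0864

V̂(ȳ_st) = Σ W_h² (1 − n_h/N_h) s_h²/n_h, with W_h = N_h/N and N = 1700:
  stratum A: (1150/1700)²·(1 − 240/1150)·1.17²/240 = 0.00206539
  stratum B: (550/1700)²·(1 − 119/550)·2.80²/119 = 0.00540395
V̂(ȳ_st) = 0.00746934
SE(ȳ_st) = √0.00746934 = 0.0864253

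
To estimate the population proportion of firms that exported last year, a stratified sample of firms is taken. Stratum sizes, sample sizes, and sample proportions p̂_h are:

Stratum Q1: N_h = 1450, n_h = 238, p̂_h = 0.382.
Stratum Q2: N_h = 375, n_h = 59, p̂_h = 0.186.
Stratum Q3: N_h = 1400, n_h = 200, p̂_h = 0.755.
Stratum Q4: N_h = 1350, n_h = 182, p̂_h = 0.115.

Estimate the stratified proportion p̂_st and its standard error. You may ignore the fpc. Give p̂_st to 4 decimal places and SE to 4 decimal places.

p̂_st ≈ 0.4013, SE ≈ 0.0159

N = 4575; stratum weights W_h = N_h/N.
p̂_st = Σ W_h p̂_h = (1450·0.382 + 375·0.186 + 1400·0.755 + 1350·0.115)/4575 = 0.40129
V̂(p̂_st) = Σ W_h² p̂_h(1−p̂_h)/(n_h−1):
  stratum Q1: (1450/4575)²·0.382·0.618/237 = 0.000100059
  stratum Q2: (375/4575)²·0.186·0.814/58 = 1.75384e-05
  stratum Q3: (1400/4575)²·0.755·0.245/199 = 8.7043e-05
  stratum Q4: (1350/4575)²·0.115·0.885/181 = 4.89607e-05
V̂(p̂_st) = 0.000253601; SE = √V̂ = 0.0159249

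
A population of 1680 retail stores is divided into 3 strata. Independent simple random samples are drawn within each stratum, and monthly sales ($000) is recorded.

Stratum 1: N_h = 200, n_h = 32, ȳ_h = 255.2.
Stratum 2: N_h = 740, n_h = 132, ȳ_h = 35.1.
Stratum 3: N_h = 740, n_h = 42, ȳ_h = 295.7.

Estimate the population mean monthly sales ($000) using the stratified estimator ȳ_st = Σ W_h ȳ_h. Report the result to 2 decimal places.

N = Σ N_h = 1680. Stratum weights W_h = N_h/N.
ȳ_st = (200·255.2 + 740·35.1 + 740·295.7) / 1680 = 176.0905

ȳ_st ≈ 176.09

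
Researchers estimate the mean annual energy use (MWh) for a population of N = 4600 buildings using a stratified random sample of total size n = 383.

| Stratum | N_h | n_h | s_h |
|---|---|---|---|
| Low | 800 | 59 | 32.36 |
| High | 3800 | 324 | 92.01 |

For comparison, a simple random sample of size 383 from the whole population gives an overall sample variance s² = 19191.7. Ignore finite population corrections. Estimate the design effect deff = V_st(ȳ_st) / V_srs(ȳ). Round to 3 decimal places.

V̂(ȳ_st) = Σ W_h² s_h²/n_h, with W_h = N_h/N and N = 4600:
  stratum Low: (800/4600)²·32.36²/59 = 0.536821
  stratum High: (3800/4600)²·92.01²/324 = 17.831
V_st = 18.3679
V_srs = s²/n = 19191.7/383 = 50.1089
deff = V_st / V_srs = 18.3679/50.1089 = 0.3666

deff ≈ 0.367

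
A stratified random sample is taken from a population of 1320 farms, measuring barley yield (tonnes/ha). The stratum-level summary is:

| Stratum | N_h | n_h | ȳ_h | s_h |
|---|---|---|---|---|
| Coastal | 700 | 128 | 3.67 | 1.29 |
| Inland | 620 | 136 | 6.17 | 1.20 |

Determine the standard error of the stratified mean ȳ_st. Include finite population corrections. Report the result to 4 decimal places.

SE(ȳ_st) ≈ 0.0694

V̂(ȳ_st) = Σ W_h² (1 − n_h/N_h) s_h²/n_h, with W_h = N_h/N and N = 1320:
  stratum Coastal: (700/1320)²·(1 − 128/700)·1.29²/128 = 0.00298755
  stratum Inland: (620/1320)²·(1 − 136/620)·1.20²/136 = 0.00182353
V̂(ȳ_st) = 0.00481108
SE(ȳ_st) = √0.00481108 = 0.069362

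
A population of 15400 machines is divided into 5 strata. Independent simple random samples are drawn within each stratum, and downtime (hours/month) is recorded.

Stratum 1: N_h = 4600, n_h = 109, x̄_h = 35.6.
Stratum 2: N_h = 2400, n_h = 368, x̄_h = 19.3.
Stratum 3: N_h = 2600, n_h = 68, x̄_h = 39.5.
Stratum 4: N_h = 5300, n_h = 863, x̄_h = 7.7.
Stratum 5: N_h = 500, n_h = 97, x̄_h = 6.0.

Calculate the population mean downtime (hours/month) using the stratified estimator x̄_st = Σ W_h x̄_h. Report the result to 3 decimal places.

N = Σ N_h = 15400. Stratum weights W_h = N_h/N.
x̄_st = (4600·35.6 + 2400·19.3 + 2600·39.5 + 5300·7.7 + 500·6.0) / 15400 = 23.15519

x̄_st ≈ 23.155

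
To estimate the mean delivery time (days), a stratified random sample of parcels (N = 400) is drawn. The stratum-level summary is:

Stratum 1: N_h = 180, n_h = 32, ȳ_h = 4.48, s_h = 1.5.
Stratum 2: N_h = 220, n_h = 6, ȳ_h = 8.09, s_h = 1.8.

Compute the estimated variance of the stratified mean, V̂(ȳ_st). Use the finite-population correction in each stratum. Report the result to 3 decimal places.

V̂(ȳ_st) = Σ W_h² (1 − n_h/N_h) s_h²/n_h, with W_h = N_h/N and N = 400:
  stratum 1: (180/400)²·(1 − 32/180)·1.5²/32 = 0.011707
  stratum 2: (220/400)²·(1 − 6/220)·1.8²/6 = 0.158895
V̂(ȳ_st) = 0.170602

V̂(ȳ_st) ≈ 0.171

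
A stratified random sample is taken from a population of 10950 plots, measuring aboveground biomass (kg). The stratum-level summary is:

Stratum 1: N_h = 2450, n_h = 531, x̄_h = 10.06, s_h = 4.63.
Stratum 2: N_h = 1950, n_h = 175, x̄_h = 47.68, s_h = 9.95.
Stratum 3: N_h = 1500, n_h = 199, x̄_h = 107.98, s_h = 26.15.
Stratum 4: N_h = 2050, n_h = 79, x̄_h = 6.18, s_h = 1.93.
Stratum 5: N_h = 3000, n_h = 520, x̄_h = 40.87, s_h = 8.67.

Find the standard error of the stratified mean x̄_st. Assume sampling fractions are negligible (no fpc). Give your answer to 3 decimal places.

V̂(x̄_st) = Σ W_h² s_h²/n_h, with W_h = N_h/N and N = 10950:
  stratum 1: (2450/10950)²·4.63²/531 = 0.00202102
  stratum 2: (1950/10950)²·9.95²/175 = 0.0179411
  stratum 3: (1500/10950)²·26.15²/199 = 0.0644829
  stratum 4: (2050/10950)²·1.93²/79 = 0.0016526
  stratum 5: (3000/10950)²·8.67²/520 = 0.0108505
V̂(x̄_st) = 0.0969481
SE(x̄_st) = √0.0969481 = 0.311365

SE(x̄_st) ≈ 0.311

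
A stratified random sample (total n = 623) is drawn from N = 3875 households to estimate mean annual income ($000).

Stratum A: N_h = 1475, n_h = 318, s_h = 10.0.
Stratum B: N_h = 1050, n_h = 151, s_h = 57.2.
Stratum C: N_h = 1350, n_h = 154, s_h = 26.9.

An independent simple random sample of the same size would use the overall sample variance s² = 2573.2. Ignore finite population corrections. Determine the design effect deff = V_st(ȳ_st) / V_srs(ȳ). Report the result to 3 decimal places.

deff ≈ 0.534

V̂(ȳ_st) = Σ W_h² s_h²/n_h, with W_h = N_h/N and N = 3875:
  stratum A: (1475/3875)²·10.0²/318 = 0.0455631
  stratum B: (1050/3875)²·57.2²/151 = 1.59093
  stratum C: (1350/3875)²·26.9²/154 = 0.570306
V_st = 2.2068
V_srs = s²/n = 2573.2/623 = 4.13034
deff = V_st / V_srs = 2.2068/4.13034 = 0.5343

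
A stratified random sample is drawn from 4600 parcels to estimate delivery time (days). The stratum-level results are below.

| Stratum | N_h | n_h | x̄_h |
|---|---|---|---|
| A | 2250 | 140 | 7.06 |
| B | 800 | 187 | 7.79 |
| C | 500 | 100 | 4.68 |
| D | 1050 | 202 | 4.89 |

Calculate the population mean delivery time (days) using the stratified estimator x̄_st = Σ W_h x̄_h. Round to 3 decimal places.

x̄_st ≈ 6.433

N = Σ N_h = 4600. Stratum weights W_h = N_h/N.
x̄_st = (2250·7.06 + 800·7.79 + 500·4.68 + 1050·4.89) / 4600 = 6.43293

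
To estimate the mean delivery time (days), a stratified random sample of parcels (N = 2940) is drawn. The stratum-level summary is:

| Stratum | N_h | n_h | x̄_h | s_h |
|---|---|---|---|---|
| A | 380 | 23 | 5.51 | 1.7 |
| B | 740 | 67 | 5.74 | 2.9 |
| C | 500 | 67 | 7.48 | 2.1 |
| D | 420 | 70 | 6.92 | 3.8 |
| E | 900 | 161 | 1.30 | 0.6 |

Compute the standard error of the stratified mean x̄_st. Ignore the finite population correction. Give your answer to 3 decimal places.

SE(x̄_st) ≈ 0.128

V̂(x̄_st) = Σ W_h² s_h²/n_h, with W_h = N_h/N and N = 2940:
  stratum A: (380/2940)²·1.7²/23 = 0.00209915
  stratum B: (740/2940)²·2.9²/67 = 0.00795225
  stratum C: (500/2940)²·2.1²/67 = 0.00190375
  stratum D: (420/2940)²·3.8²/70 = 0.00420991
  stratum E: (900/2940)²·0.6²/161 = 0.00020954
V̂(x̄_st) = 0.0163746
SE(x̄_st) = √0.0163746 = 0.127963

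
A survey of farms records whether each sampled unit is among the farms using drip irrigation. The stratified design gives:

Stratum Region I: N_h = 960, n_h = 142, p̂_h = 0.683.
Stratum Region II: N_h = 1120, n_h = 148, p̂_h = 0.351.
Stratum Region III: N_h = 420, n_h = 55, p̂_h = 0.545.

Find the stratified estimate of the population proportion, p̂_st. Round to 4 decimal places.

N = 2500; stratum weights W_h = N_h/N.
p̂_st = Σ W_h p̂_h = (960·0.683 + 1120·0.351 + 420·0.545)/2500 = 0.51108

p̂_st ≈ 0.5111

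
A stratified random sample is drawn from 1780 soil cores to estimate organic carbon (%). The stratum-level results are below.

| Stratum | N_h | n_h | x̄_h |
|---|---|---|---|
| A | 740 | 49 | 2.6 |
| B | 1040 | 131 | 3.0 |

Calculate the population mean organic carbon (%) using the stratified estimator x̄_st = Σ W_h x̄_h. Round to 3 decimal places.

N = Σ N_h = 1780. Stratum weights W_h = N_h/N.
x̄_st = (740·2.6 + 1040·3.0) / 1780 = 2.83371

x̄_st ≈ 2.834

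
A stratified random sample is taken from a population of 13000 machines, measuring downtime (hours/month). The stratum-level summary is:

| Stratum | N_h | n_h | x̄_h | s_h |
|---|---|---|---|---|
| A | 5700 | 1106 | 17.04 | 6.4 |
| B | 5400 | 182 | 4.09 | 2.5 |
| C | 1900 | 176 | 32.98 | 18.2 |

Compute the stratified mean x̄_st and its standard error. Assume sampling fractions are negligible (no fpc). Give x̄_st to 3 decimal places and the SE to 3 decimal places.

x̄_st ≈ 13.990, SE ≈ 0.231

x̄_st = Σ W_h x̄_h = (5700·17.04 + 5400·4.09 + 1900·32.98)/13000 = 13.99046
V̂(x̄_st) = Σ W_h² s_h²/n_h, with W_h = N_h/N and N = 13000:
  stratum A: (5700/13000)²·6.4²/1106 = 0.0071198
  stratum B: (5400/13000)²·2.5²/182 = 0.00592529
  stratum C: (1900/13000)²·18.2²/176 = 0.0402023
V̂(x̄_st) = 0.0532474
SE(x̄_st) = √0.0532474 = 0.230754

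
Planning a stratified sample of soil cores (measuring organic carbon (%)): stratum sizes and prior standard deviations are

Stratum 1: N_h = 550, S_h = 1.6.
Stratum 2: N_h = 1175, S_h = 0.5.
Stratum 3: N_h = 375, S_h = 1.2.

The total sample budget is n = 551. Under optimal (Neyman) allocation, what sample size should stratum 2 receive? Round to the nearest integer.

Neyman allocation: n_h = n · N_h S_h / Σ N_i S_i, with n = 551.
  stratum 1: N_h·S_h = 550·1.6 = 880.00
  stratum 2: N_h·S_h = 1175·0.5 = 587.50
  stratum 3: N_h·S_h = 375·1.2 = 450.00
Σ N_h S_h = 1917.50
n for stratum 2 = 551·587.50/1917.50 = 168.820 → 169

169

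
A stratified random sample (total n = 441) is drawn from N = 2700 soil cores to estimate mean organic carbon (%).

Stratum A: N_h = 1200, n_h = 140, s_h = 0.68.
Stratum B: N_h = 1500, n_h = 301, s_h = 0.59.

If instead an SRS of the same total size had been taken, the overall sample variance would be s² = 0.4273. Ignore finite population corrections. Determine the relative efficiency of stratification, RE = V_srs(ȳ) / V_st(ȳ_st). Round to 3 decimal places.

RE ≈ 0.960

V̂(ȳ_st) = Σ W_h² s_h²/n_h, with W_h = N_h/N and N = 2700:
  stratum A: (1200/2700)²·0.68²/140 = 0.000652416
  stratum B: (1500/2700)²·0.59²/301 = 0.000356938
V_st = 0.00100935
V_srs = s²/n = 0.4273/441 = 0.000968934
Relative efficiency = V_srs / V_st = 0.000968934/0.00100935 = 0.9600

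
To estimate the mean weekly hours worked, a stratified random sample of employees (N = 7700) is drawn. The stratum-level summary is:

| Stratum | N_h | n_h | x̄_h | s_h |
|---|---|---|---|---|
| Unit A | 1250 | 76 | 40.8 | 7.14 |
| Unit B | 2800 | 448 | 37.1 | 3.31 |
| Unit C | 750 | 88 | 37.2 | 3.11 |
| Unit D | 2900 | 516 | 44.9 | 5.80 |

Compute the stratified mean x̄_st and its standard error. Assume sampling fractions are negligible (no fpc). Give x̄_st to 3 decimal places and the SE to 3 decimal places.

x̄_st ≈ 40.648, SE ≈ 0.177

x̄_st = Σ W_h x̄_h = (1250·40.8 + 2800·37.1 + 750·37.2 + 2900·44.9)/7700 = 40.64805
V̂(x̄_st) = Σ W_h² s_h²/n_h, with W_h = N_h/N and N = 7700:
  stratum Unit A: (1250/7700)²·7.14²/76 = 0.0176775
  stratum Unit B: (2800/7700)²·3.31²/448 = 0.0032338
  stratum Unit C: (750/7700)²·3.11²/88 = 0.00104275
  stratum Unit D: (2900/7700)²·5.80²/516 = 0.00924743
V̂(x̄_st) = 0.0312015
SE(x̄_st) = √0.0312015 = 0.176639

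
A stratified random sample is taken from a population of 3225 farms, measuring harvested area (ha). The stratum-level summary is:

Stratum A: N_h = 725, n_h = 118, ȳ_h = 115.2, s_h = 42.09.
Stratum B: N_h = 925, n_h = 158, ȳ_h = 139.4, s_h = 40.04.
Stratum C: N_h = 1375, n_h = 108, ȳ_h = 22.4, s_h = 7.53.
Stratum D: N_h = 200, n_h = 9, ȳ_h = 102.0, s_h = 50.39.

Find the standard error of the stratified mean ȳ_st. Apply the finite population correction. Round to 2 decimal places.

SE(ȳ_st) ≈ 1.57

V̂(ȳ_st) = Σ W_h² (1 − n_h/N_h) s_h²/n_h, with W_h = N_h/N and N = 3225:
  stratum A: (725/3225)²·(1 − 118/725)·42.09²/118 = 0.635248
  stratum B: (925/3225)²·(1 − 158/925)·40.04²/158 = 0.692164
  stratum C: (1375/3225)²·(1 − 108/1375)·7.53²/108 = 0.0879399
  stratum D: (200/3225)²·(1 − 9/200)·50.39²/9 = 1.03622
V̂(ȳ_st) = 2.45157
SE(ȳ_st) = √2.45157 = 1.56575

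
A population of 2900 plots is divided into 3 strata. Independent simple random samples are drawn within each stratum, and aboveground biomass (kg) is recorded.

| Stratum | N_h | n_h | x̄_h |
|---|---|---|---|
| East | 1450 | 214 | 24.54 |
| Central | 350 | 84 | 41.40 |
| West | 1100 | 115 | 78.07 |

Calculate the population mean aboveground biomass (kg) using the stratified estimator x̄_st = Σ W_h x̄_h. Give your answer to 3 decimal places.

x̄_st ≈ 46.879

N = Σ N_h = 2900. Stratum weights W_h = N_h/N.
x̄_st = (1450·24.54 + 350·41.40 + 1100·78.07) / 2900 = 46.87931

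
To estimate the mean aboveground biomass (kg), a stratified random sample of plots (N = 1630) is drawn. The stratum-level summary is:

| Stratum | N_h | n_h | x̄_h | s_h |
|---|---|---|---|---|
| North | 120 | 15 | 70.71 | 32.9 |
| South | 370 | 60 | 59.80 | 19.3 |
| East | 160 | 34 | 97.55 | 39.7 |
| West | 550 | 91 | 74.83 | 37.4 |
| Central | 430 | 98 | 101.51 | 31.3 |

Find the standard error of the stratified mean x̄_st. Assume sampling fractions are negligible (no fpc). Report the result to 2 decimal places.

V̂(x̄_st) = Σ W_h² s_h²/n_h, with W_h = N_h/N and N = 1630:
  stratum North: (120/1630)²·32.9²/15 = 0.3911
  stratum South: (370/1630)²·19.3²/60 = 0.319883
  stratum East: (160/1630)²·39.7²/34 = 0.44665
  stratum West: (550/1630)²·37.4²/91 = 1.75006
  stratum Central: (430/1630)²·31.3²/98 = 0.695704
V̂(x̄_st) = 3.60339
SE(x̄_st) = √3.60339 = 1.89826

SE(x̄_st) ≈ 1.90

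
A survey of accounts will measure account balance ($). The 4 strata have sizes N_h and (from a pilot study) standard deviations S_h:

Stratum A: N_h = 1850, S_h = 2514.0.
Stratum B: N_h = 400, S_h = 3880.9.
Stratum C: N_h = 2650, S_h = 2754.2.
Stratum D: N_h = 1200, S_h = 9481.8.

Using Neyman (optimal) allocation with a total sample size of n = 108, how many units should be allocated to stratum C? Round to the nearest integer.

32

Neyman allocation: n_h = n · N_h S_h / Σ N_i S_i, with n = 108.
  stratum A: N_h·S_h = 1850·2514.0 = 4650900.00
  stratum B: N_h·S_h = 400·3880.9 = 1552360.00
  stratum C: N_h·S_h = 2650·2754.2 = 7298630.00
  stratum D: N_h·S_h = 1200·9481.8 = 11378160.00
Σ N_h S_h = 24880050.00
n for stratum C = 108·7298630.00/24880050.00 = 31.682 → 32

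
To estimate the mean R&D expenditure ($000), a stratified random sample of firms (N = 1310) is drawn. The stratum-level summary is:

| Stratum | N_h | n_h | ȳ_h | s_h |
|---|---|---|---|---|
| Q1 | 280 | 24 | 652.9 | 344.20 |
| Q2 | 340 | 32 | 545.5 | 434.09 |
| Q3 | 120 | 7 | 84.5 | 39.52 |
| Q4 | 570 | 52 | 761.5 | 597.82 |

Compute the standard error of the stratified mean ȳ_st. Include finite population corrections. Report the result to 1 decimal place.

SE(ȳ_st) ≈ 41.8

V̂(ȳ_st) = Σ W_h² (1 − n_h/N_h) s_h²/n_h, with W_h = N_h/N and N = 1310:
  stratum Q1: (280/1310)²·(1 − 24/280)·344.20²/24 = 206.189
  stratum Q2: (340/1310)²·(1 − 32/340)·434.09²/32 = 359.333
  stratum Q3: (120/1310)²·(1 − 7/120)·39.52²/7 = 1.763
  stratum Q4: (570/1310)²·(1 − 52/570)·597.82²/52 = 1182.5
V̂(ȳ_st) = 1749.78
SE(ȳ_st) = √1749.78 = 41.8304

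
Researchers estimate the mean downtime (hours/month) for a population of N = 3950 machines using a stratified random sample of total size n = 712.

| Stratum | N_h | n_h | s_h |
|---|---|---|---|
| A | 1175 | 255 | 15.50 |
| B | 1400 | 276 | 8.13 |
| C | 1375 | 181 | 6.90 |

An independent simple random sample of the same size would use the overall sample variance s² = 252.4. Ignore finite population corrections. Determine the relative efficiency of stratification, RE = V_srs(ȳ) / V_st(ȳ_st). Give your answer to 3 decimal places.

RE ≈ 2.439

V̂(ȳ_st) = Σ W_h² s_h²/n_h, with W_h = N_h/N and N = 3950:
  stratum A: (1175/3950)²·15.50²/255 = 0.083369
  stratum B: (1400/3950)²·8.13²/276 = 0.0300839
  stratum C: (1375/3950)²·6.90²/181 = 0.0318736
V_st = 0.145326
V_srs = s²/n = 252.4/712 = 0.354494
Relative efficiency = V_srs / V_st = 0.354494/0.145326 = 2.4393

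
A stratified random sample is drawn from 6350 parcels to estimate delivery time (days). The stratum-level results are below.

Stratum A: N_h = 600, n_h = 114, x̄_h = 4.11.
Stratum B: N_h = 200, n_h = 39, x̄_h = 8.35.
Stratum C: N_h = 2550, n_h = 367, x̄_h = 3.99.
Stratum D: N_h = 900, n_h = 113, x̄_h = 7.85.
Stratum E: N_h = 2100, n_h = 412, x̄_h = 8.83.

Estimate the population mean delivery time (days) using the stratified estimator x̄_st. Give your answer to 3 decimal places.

x̄_st ≈ 6.286

N = Σ N_h = 6350. Stratum weights W_h = N_h/N.
x̄_st = (600·4.11 + 200·8.35 + 2550·3.99 + 900·7.85 + 2100·8.83) / 6350 = 6.28638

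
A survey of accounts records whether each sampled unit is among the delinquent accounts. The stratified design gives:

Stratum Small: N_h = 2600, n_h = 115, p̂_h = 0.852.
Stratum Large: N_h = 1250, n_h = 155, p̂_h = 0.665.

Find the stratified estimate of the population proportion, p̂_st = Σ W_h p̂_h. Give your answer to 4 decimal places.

N = 3850; stratum weights W_h = N_h/N.
p̂_st = Σ W_h p̂_h = (2600·0.852 + 1250·0.665)/3850 = 0.79129

p̂_st ≈ 0.7913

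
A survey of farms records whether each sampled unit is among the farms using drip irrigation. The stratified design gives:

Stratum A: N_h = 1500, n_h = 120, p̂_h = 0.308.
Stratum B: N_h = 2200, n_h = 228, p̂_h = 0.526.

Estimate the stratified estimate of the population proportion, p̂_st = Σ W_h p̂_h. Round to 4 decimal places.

N = 3700; stratum weights W_h = N_h/N.
p̂_st = Σ W_h p̂_h = (1500·0.308 + 2200·0.526)/3700 = 0.43762

p̂_st ≈ 0.4376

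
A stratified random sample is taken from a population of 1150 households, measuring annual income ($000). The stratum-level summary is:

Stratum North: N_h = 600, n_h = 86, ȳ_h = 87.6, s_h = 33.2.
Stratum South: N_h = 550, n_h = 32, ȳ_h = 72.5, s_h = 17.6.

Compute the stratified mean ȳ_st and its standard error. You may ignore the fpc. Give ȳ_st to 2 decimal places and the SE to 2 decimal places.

ȳ_st = Σ W_h ȳ_h = (600·87.6 + 550·72.5)/1150 = 80.37826
V̂(ȳ_st) = Σ W_h² s_h²/n_h, with W_h = N_h/N and N = 1150:
  stratum North: (600/1150)²·33.2²/86 = 3.48887
  stratum South: (550/1150)²·17.6²/32 = 2.21414
V̂(ȳ_st) = 5.70301
SE(ȳ_st) = √5.70301 = 2.3881

ȳ_st ≈ 80.38, SE ≈ 2.39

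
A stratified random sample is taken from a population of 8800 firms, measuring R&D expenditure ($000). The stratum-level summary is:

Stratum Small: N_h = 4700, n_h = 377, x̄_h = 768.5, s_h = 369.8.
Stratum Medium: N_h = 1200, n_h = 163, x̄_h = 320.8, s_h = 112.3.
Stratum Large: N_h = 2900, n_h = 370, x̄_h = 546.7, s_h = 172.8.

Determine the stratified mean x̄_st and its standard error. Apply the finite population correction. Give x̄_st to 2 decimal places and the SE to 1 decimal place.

x̄_st = Σ W_h x̄_h = (4700·768.5 + 1200·320.8 + 2900·546.7)/8800 = 634.35682
V̂(x̄_st) = Σ W_h² (1 − n_h/N_h) s_h²/n_h, with W_h = N_h/N and N = 8800:
  stratum Small: (4700/8800)²·(1 − 377/4700)·369.8²/377 = 95.1722
  stratum Medium: (1200/8800)²·(1 − 163/1200)·112.3²/163 = 1.24327
  stratum Large: (2900/8800)²·(1 − 370/2900)·172.8²/370 = 7.64608
V̂(x̄_st) = 104.062
SE(x̄_st) = √104.062 = 10.2011

x̄_st ≈ 634.36, SE ≈ 10.2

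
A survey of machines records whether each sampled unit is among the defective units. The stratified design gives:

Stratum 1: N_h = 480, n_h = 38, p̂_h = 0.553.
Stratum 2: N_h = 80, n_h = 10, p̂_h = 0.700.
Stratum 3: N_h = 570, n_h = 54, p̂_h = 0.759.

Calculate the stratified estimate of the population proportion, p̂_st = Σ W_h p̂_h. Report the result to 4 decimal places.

p̂_st ≈ 0.6673

N = 1130; stratum weights W_h = N_h/N.
p̂_st = Σ W_h p̂_h = (480·0.553 + 80·0.700 + 570·0.759)/1130 = 0.66732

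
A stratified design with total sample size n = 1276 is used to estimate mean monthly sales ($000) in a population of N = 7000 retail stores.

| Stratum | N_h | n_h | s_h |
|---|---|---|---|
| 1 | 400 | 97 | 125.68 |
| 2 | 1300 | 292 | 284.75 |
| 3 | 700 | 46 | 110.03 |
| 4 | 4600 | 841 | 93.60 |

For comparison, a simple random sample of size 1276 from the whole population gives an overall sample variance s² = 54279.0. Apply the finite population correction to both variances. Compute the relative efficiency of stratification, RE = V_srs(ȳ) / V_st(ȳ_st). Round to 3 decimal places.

V̂(ȳ_st) = Σ W_h² (1 − n_h/N_h) s_h²/n_h, with W_h = N_h/N and N = 7000:
  stratum 1: (400/7000)²·(1 − 97/400)·125.68²/97 = 0.402779
  stratum 2: (1300/7000)²·(1 − 292/1300)·284.75²/292 = 7.42596
  stratum 3: (700/7000)²·(1 − 46/700)·110.03²/46 = 2.45892
  stratum 4: (4600/7000)²·(1 − 841/4600)·93.60²/841 = 3.67612
V_st = 13.9638
V_srs = (1 − 1276/7000)·54279.0/1276 = 34.7843
Relative efficiency = V_srs / V_st = 34.7843/13.9638 = 2.4910

RE ≈ 2.491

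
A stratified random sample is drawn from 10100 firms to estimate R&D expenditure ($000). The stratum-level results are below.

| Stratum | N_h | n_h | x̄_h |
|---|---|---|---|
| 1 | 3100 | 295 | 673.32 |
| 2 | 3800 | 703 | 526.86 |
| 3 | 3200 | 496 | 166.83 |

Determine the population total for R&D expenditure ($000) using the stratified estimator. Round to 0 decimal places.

τ̂_st ≈ 4623216

τ̂_st = Σ N_h x̄_h = 3100·673.32 + 3800·526.86 + 3200·166.83 = 4623216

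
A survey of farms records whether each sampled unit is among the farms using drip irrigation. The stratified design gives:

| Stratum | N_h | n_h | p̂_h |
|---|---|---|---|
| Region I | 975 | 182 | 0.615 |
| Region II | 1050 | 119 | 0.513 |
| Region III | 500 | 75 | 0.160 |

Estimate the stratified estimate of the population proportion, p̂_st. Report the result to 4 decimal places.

p̂_st ≈ 0.4825

N = 2525; stratum weights W_h = N_h/N.
p̂_st = Σ W_h p̂_h = (975·0.615 + 1050·0.513 + 500·0.160)/2525 = 0.48249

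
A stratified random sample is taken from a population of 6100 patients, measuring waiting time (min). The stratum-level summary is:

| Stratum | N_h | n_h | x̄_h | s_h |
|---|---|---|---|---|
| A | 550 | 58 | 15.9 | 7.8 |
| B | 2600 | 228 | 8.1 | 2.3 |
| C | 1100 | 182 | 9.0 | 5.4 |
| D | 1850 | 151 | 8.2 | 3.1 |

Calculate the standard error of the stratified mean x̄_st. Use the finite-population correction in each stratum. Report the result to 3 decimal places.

V̂(x̄_st) = Σ W_h² (1 − n_h/N_h) s_h²/n_h, with W_h = N_h/N and N = 6100:
  stratum A: (550/6100)²·(1 − 58/550)·7.8²/58 = 0.00762833
  stratum B: (2600/6100)²·(1 − 228/2600)·2.3²/228 = 0.00384547
  stratum C: (1100/6100)²·(1 − 182/1100)·5.4²/182 = 0.00434802
  stratum D: (1850/6100)²·(1 − 151/1850)·3.1²/151 = 0.00537591
V̂(x̄_st) = 0.0211977
SE(x̄_st) = √0.0211977 = 0.145594

SE(x̄_st) ≈ 0.146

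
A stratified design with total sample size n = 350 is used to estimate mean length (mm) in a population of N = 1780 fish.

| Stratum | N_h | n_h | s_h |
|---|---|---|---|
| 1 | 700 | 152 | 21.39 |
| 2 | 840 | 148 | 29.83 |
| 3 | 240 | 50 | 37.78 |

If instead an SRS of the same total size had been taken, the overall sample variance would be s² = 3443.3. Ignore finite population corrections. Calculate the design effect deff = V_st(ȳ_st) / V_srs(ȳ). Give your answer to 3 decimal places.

V̂(ȳ_st) = Σ W_h² s_h²/n_h, with W_h = N_h/N and N = 1780:
  stratum 1: (700/1780)²·21.39²/152 = 0.465515
  stratum 2: (840/1780)²·29.83²/148 = 1.33895
  stratum 3: (240/1780)²·37.78²/50 = 0.518963
V_st = 2.32343
V_srs = s²/n = 3443.3/350 = 9.838
deff = V_st / V_srs = 2.32343/9.838 = 0.2362

deff ≈ 0.236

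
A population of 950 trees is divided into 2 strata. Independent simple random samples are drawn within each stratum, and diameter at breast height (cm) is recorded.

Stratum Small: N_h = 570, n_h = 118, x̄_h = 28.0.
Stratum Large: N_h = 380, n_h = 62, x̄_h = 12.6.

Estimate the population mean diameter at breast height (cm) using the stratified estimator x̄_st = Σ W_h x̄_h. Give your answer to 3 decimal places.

x̄_st ≈ 21.840

N = Σ N_h = 950. Stratum weights W_h = N_h/N.
x̄_st = (570·28.0 + 380·12.6) / 950 = 21.84000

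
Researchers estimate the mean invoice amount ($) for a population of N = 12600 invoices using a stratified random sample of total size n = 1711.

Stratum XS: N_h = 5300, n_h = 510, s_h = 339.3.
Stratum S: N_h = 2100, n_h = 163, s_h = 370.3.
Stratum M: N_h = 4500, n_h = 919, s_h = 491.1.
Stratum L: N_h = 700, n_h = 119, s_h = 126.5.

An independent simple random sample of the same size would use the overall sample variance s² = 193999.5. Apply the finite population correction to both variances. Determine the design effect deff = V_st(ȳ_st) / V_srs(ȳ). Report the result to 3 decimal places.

deff ≈ 0.864

V̂(ȳ_st) = Σ W_h² (1 − n_h/N_h) s_h²/n_h, with W_h = N_h/N and N = 12600:
  stratum XS: (5300/12600)²·(1 − 510/5300)·339.3²/510 = 36.0967
  stratum S: (2100/12600)²·(1 − 163/2100)·370.3²/163 = 21.554
  stratum M: (4500/12600)²·(1 − 919/4500)·491.1²/919 = 26.6379
  stratum L: (700/12600)²·(1 − 119/700)·126.5²/119 = 0.344483
V_st = 84.6331
V_srs = (1 − 1711/12600)·193999.5/1711 = 97.9869
deff = V_st / V_srs = 84.6331/97.9869 = 0.8637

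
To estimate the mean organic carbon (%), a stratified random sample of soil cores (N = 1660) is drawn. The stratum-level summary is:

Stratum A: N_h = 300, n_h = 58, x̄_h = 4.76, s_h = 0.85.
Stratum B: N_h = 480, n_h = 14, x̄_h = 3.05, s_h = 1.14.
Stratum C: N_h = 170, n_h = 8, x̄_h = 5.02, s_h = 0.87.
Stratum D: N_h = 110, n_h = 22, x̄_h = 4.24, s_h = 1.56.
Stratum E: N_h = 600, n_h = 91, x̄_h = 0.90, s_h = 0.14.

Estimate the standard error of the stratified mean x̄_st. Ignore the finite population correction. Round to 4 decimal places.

V̂(x̄_st) = Σ W_h² s_h²/n_h, with W_h = N_h/N and N = 1660:
  stratum A: (300/1660)²·0.85²/58 = 0.000406852
  stratum B: (480/1660)²·1.14²/14 = 0.00776154
  stratum C: (170/1660)²·0.87²/8 = 0.000992271
  stratum D: (110/1660)²·1.56²/22 = 0.000485731
  stratum E: (600/1660)²·0.14²/91 = 2.81385e-05
V̂(x̄_st) = 0.00967453
SE(x̄_st) = √0.00967453 = 0.0983592

SE(x̄_st) ≈ 0.0984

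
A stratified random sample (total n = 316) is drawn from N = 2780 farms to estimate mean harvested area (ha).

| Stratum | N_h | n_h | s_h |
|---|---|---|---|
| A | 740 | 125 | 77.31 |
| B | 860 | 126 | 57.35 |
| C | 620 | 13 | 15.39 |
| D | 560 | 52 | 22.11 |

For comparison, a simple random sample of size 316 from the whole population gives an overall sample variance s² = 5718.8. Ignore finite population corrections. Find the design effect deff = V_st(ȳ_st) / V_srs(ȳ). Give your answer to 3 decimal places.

deff ≈ 0.396

V̂(ȳ_st) = Σ W_h² s_h²/n_h, with W_h = N_h/N and N = 2780:
  stratum A: (740/2780)²·77.31²/125 = 3.38794
  stratum B: (860/2780)²·57.35²/126 = 2.49806
  stratum C: (620/2780)²·15.39²/13 = 0.906208
  stratum D: (560/2780)²·22.11²/52 = 0.38147
V_st = 7.17368
V_srs = s²/n = 5718.8/316 = 18.0975
deff = V_st / V_srs = 7.17368/18.0975 = 0.3964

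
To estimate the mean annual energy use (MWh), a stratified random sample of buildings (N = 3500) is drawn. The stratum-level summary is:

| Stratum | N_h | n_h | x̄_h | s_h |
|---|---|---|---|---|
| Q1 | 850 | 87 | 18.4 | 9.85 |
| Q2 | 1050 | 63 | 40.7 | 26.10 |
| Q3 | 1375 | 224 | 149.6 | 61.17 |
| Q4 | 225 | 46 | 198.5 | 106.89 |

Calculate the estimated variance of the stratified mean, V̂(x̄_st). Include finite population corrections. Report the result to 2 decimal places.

V̂(x̄_st) ≈ 3.95

V̂(x̄_st) = Σ W_h² (1 − n_h/N_h) s_h²/n_h, with W_h = N_h/N and N = 3500:
  stratum Q1: (850/3500)²·(1 − 87/850)·9.85²/87 = 0.0590419
  stratum Q2: (1050/3500)²·(1 − 63/1050)·26.10²/63 = 0.914768
  stratum Q3: (1375/3500)²·(1 − 224/1375)·61.17²/224 = 2.1581
  stratum Q4: (225/3500)²·(1 − 46/225)·106.89²/46 = 0.816612
V̂(x̄_st) = 3.94852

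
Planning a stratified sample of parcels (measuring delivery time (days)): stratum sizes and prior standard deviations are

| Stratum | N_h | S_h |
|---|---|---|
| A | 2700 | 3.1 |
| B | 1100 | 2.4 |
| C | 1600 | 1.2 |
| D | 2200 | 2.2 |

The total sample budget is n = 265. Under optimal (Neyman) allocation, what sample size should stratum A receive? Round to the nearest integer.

125

Neyman allocation: n_h = n · N_h S_h / Σ N_i S_i, with n = 265.
  stratum A: N_h·S_h = 2700·3.1 = 8370.00
  stratum B: N_h·S_h = 1100·2.4 = 2640.00
  stratum C: N_h·S_h = 1600·1.2 = 1920.00
  stratum D: N_h·S_h = 2200·2.2 = 4840.00
Σ N_h S_h = 17770.00
n for stratum A = 265·8370.00/17770.00 = 124.820 → 125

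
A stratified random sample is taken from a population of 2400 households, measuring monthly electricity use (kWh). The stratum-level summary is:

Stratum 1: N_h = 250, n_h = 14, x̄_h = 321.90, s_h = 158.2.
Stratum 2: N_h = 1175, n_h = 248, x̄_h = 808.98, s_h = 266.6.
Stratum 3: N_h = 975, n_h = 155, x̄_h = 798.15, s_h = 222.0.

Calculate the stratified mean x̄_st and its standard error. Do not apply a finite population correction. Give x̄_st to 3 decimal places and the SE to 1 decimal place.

x̄_st = Σ W_h x̄_h = (250·321.90 + 1175·808.98 + 975·798.15)/2400 = 753.84281
V̂(x̄_st) = Σ W_h² s_h²/n_h, with W_h = N_h/N and N = 2400:
  stratum 1: (250/2400)²·158.2²/14 = 19.3974
  stratum 2: (1175/2400)²·266.6²/248 = 68.6945
  stratum 3: (975/2400)²·222.0²/155 = 52.476
V̂(x̄_st) = 140.568
SE(x̄_st) = √140.568 = 11.8561

x̄_st ≈ 753.843, SE ≈ 11.9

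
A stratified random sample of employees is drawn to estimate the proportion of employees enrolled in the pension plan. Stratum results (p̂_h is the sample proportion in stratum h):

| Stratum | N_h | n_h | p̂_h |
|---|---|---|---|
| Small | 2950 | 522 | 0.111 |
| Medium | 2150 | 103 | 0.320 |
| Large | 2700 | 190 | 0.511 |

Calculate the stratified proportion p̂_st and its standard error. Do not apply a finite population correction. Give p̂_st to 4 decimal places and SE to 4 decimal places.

N = 7800; stratum weights W_h = N_h/N.
p̂_st = Σ W_h p̂_h = (2950·0.111 + 2150·0.320 + 2700·0.511)/7800 = 0.30707
V̂(p̂_st) = Σ W_h² p̂_h(1−p̂_h)/(n_h−1):
  stratum Small: (2950/7800)²·0.111·0.889/521 = 2.7092e-05
  stratum Medium: (2150/7800)²·0.320·0.680/102 = 0.000162086
  stratum Large: (2700/7800)²·0.511·0.489/189 = 0.000158419
V̂(p̂_st) = 0.000347597; SE = √V̂ = 0.018644

p̂_st ≈ 0.3071, SE ≈ 0.0186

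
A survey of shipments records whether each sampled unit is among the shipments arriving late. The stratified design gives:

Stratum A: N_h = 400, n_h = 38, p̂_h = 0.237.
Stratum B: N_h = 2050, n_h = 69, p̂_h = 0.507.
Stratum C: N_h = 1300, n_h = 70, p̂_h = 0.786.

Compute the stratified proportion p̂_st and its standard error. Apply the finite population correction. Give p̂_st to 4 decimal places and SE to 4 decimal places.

p̂_st ≈ 0.5749, SE ≈ 0.0373

N = 3750; stratum weights W_h = N_h/N.
p̂_st = Σ W_h p̂_h = (400·0.237 + 2050·0.507 + 1300·0.786)/3750 = 0.57492
V̂(p̂_st) = Σ W_h² (1 − n_h/N_h) p̂_h(1−p̂_h)/(n_h−1):
  stratum A: (400/3750)²·(1 − 38/400)·0.237·0.763/37 = 5.03242e-05
  stratum B: (2050/3750)²·(1 − 69/2050)·0.507·0.493/68 = 0.0010615
  stratum C: (1300/3750)²·(1 − 70/1300)·0.786·0.214/69 = 0.000277187
V̂(p̂_st) = 0.00138902; SE = √V̂ = 0.0372695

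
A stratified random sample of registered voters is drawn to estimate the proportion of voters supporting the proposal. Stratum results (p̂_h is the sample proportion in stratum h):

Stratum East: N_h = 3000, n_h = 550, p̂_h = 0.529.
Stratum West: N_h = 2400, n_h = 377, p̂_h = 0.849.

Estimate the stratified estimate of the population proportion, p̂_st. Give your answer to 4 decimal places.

p̂_st ≈ 0.6712

N = 5400; stratum weights W_h = N_h/N.
p̂_st = Σ W_h p̂_h = (3000·0.529 + 2400·0.849)/5400 = 0.67122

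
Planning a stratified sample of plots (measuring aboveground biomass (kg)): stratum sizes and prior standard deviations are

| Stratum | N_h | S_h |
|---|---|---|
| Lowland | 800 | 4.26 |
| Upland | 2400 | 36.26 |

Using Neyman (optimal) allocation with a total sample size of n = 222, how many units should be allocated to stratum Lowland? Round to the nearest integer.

Neyman allocation: n_h = n · N_h S_h / Σ N_i S_i, with n = 222.
  stratum Lowland: N_h·S_h = 800·4.26 = 3408.00
  stratum Upland: N_h·S_h = 2400·36.26 = 87024.00
Σ N_h S_h = 90432.00
n for stratum Lowland = 222·3408.00/90432.00 = 8.366 → 8

8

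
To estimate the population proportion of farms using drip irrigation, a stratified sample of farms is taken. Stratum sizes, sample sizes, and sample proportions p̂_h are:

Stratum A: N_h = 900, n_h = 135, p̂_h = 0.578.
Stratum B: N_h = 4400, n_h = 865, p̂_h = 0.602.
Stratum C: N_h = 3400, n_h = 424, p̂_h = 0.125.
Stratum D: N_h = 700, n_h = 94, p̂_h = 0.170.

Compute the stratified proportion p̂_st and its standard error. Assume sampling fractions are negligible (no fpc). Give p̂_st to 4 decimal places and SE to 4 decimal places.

p̂_st ≈ 0.3950, SE ≈ 0.0109

N = 9400; stratum weights W_h = N_h/N.
p̂_st = Σ W_h p̂_h = (900·0.578 + 4400·0.602 + 3400·0.125 + 700·0.170)/9400 = 0.39500
V̂(p̂_st) = Σ W_h² p̂_h(1−p̂_h)/(n_h−1):
  stratum A: (900/9400)²·0.578·0.422/134 = 1.66865e-05
  stratum B: (4400/9400)²·0.602·0.398/864 = 6.07597e-05
  stratum C: (3400/9400)²·0.125·0.875/423 = 3.38283e-05
  stratum D: (700/9400)²·0.170·0.830/93 = 8.41365e-06
V̂(p̂_st) = 0.000119688; SE = √V̂ = 0.0109402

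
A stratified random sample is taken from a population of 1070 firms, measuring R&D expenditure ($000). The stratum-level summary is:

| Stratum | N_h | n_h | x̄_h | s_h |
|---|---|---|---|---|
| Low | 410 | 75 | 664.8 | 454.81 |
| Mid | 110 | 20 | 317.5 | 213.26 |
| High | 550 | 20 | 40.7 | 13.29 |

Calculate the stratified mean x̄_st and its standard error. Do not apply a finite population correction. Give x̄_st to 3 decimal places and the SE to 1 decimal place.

x̄_st = Σ W_h x̄_h = (410·664.8 + 110·317.5 + 550·40.7)/1070 = 308.29720
V̂(x̄_st) = Σ W_h² s_h²/n_h, with W_h = N_h/N and N = 1070:
  stratum Low: (410/1070)²·454.81²/75 = 404.948
  stratum Mid: (110/1070)²·213.26²/20 = 24.0329
  stratum High: (550/1070)²·13.29²/20 = 2.33334
V̂(x̄_st) = 431.314
SE(x̄_st) = √431.314 = 20.7681

x̄_st ≈ 308.297, SE ≈ 20.8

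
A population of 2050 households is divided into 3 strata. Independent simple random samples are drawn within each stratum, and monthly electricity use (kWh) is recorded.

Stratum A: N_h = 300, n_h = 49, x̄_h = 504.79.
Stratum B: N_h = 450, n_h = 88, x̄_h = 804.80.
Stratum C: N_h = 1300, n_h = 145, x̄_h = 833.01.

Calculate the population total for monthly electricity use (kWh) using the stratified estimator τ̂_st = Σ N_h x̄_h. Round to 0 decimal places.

τ̂_st ≈ 1596510

τ̂_st = Σ N_h x̄_h = 300·504.79 + 450·804.80 + 1300·833.01 = 1596510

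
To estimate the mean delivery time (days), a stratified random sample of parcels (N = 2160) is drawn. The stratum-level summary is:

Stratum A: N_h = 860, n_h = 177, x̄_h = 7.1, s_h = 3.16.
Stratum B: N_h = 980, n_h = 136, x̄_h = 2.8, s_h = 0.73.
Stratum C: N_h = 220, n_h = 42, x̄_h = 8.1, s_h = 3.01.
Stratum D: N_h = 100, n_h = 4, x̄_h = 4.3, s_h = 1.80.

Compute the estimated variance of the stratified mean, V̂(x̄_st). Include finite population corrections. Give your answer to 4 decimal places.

V̂(x̄_st) = Σ W_h² (1 − n_h/N_h) s_h²/n_h, with W_h = N_h/N and N = 2160:
  stratum A: (860/2160)²·(1 − 177/860)·3.16²/177 = 0.00710252
  stratum B: (980/2160)²·(1 − 136/980)·0.73²/136 = 0.000694653
  stratum C: (220/2160)²·(1 − 42/220)·3.01²/42 = 0.00181058
  stratum D: (100/2160)²·(1 − 4/100)·1.80²/4 = 0.00166667
V̂(x̄_st) = 0.0112744

V̂(x̄_st) ≈ 0.0113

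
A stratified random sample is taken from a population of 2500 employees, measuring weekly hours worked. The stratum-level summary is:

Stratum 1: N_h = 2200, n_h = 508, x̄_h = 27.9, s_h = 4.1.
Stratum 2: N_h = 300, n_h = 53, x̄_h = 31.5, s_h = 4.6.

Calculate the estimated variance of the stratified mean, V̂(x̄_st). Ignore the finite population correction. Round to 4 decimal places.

V̂(x̄_st) ≈ 0.0314

V̂(x̄_st) = Σ W_h² s_h²/n_h, with W_h = N_h/N and N = 2500:
  stratum 1: (2200/2500)²·4.1²/508 = 0.0256253
  stratum 2: (300/2500)²·4.6²/53 = 0.00574913
V̂(x̄_st) = 0.0313745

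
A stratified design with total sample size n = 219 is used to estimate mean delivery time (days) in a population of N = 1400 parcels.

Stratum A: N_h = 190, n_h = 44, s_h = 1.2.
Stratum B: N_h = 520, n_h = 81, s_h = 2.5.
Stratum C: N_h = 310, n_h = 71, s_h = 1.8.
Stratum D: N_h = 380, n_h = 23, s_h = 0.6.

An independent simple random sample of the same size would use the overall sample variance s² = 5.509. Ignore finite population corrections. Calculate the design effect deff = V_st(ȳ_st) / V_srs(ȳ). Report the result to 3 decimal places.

V̂(ȳ_st) = Σ W_h² s_h²/n_h, with W_h = N_h/N and N = 1400:
  stratum A: (190/1400)²·1.2²/44 = 0.000602783
  stratum B: (520/1400)²·2.5²/81 = 0.010645
  stratum C: (310/1400)²·1.8²/71 = 0.00223745
  stratum D: (380/1400)²·0.6²/23 = 0.00115315
V_st = 0.0146384
V_srs = s²/n = 5.509/219 = 0.0251553
deff = V_st / V_srs = 0.0146384/0.0251553 = 0.5819

deff ≈ 0.582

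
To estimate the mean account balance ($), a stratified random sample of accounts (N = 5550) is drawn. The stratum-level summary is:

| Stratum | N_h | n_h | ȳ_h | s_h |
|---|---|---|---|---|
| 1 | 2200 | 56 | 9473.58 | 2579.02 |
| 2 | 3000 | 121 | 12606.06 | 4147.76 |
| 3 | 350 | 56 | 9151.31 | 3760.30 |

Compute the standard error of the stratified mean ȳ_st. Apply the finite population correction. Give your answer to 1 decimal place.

V̂(ȳ_st) = Σ W_h² (1 − n_h/N_h) s_h²/n_h, with W_h = N_h/N and N = 5550:
  stratum 1: (2200/5550)²·(1 − 56/2200)·2579.02²/56 = 18187.9
  stratum 2: (3000/5550)²·(1 − 121/3000)·4147.76²/121 = 39867.5
  stratum 3: (350/5550)²·(1 − 56/350)·3760.30²/56 = 843.502
V̂(ȳ_st) = 58898.9
SE(ȳ_st) = √58898.9 = 242.691

SE(ȳ_st) ≈ 242.7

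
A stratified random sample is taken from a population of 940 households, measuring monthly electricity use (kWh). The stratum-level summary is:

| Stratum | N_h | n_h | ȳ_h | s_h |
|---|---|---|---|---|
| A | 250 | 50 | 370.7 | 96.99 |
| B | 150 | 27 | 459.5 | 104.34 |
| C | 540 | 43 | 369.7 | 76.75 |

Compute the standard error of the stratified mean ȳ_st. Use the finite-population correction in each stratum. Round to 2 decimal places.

V̂(ȳ_st) = Σ W_h² (1 − n_h/N_h) s_h²/n_h, with W_h = N_h/N and N = 940:
  stratum A: (250/940)²·(1 − 50/250)·96.99²/50 = 10.6463
  stratum B: (150/940)²·(1 − 27/150)·104.34²/27 = 8.41935
  stratum C: (540/940)²·(1 − 43/540)·76.75²/43 = 41.6086
V̂(ȳ_st) = 60.6742
SE(ȳ_st) = √60.6742 = 7.78936

SE(ȳ_st) ≈ 7.79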